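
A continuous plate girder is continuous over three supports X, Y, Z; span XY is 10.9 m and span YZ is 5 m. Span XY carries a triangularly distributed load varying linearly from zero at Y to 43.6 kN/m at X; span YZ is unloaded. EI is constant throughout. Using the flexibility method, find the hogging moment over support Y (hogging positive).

Take M_Y as the redundant. Released structure: two simple spans XY and YZ with a hinge at Y.
Rotations at Y on the released spans (each span's end-slope, ×1/EI):
  span XY: triangular load, peak 43.6: 7w₀L³/(360EI) = 1098/EI
  relative rotation θ_0 = (1098 + 0)/EI = 1098/EI
A unit hogging moment at Y produces rotation L₁/(3EI) + L₂/(3EI) = 5.3/EI.
Slope continuity at Y: θ_0 = M_Y·5.3/EI, so M_Y = 1098/5.3 = 207.2 kN·m (hogging).

M_Y = 207.2 kN·m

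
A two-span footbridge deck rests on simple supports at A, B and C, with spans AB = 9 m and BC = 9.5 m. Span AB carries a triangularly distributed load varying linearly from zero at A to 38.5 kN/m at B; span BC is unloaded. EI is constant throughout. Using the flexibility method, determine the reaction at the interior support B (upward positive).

Insert a hinge at B; M_B is the redundant, and each span becomes simply supported.
End slopes at the hinge B, treating each span as simply supported:
  span AB: triangular load, peak 38.5: w₀L³/(45EI) = 623.7/EI
  relative rotation θ_0 = (623.7 + 0)/EI = 623.7/EI
A unit hogging moment at B produces rotation L₁/(3EI) + L₂/(3EI) = 6.167/EI.
Slope continuity at B: θ_0 = M_B·6.167/EI, so M_B = 623.7/6.167 = 101.1 kN·m (hogging).
Span AB, ΣM about A with M_B applied at B: R_B^{AB}·9 = 1040 + 101.1, so R_B^{AB} = 126.7 kN and R_A = 173.2 − 126.7 = 46.51 kN.
Span BC, ΣM about C: R_B^{BC}·9.5 = 0 + 101.1, so R_B^{BC} = 10.65 kN and R_C = 0 − 10.65 = -10.65 kN.
R_B = 126.7 + 10.65 = 137.4 kN.

R_B = 137.4 kN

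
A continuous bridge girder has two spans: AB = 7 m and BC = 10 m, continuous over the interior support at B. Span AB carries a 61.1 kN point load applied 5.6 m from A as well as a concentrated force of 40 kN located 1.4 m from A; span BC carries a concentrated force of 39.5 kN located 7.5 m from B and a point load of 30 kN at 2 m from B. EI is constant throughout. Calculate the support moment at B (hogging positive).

M_B = 89.07 kN·m

Insert a hinge at B; M_B is the redundant, and each span becomes simply supported.
End slopes at the hinge B, treating each span as simply supported:
  span AB: point load 61.1 at a = 5.6: Pab(L + a)/(6LEI) = 143.7/EI
  span AB: point load 40 at a = 1.4: Pab(L + a)/(6LEI) = 62.72/EI
  span BC: point load 39.5 at a = 7.5: Pab(L + b)/(6LEI) = 154.3/EI
  span BC: point load 30 at a = 2: Pab(L + b)/(6LEI) = 144/EI
  relative rotation θ_0 = (206.4 + 298.3)/EI = 504.7/EI
A unit hogging moment at B produces rotation L₁/(3EI) + L₂/(3EI) = 5.667/EI.
Compatibility: M_B·(L₁+L₂)/(3EI) = θ_0, giving M_B = 89.07 kN·m (hogging).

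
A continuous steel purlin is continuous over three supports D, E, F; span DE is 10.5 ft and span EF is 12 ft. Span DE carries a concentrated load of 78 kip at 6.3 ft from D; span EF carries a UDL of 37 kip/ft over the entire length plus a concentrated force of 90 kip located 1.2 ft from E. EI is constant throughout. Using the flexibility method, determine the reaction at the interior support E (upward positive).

Take M_E as the redundant. Released structure: two simple spans DE and EF with a hinge at E.
Discontinuity in slope at E on the released structure — sum the simple-span end rotations:
  span DE: point load 78 at a = 6.3: Pab(L + a)/(6LEI) = 550.4/EI
  span EF: UDL 37: wL³/(24EI) = 2664/EI
  span EF: point load 90 at a = 1.2: Pab(L + b)/(6LEI) = 369.4/EI
  relative rotation θ_0 = (550.4 + 3033)/EI = 3584/EI
A unit hogging moment at E produces rotation L₁/(3EI) + L₂/(3EI) = 7.5/EI.
Slope continuity at E: θ_0 = M_E·7.5/EI, so M_E = 3584/7.5 = 477.8 kip·ft (hogging).
Span DE, ΣM about D with M_E applied at E: R_E^{DE}·10.5 = 491.4 + 477.8, so R_E^{DE} = 92.31 kip and R_D = 78 − 92.31 = -14.31 kip.
Span EF, ΣM about F: R_E^{EF}·12 = 3636 + 477.8, so R_E^{EF} = 342.8 kip and R_F = 534 − 342.8 = 191.2 kip.
R_E = 92.31 + 342.8 = 435.1 kip.

R_E = 435.1 kip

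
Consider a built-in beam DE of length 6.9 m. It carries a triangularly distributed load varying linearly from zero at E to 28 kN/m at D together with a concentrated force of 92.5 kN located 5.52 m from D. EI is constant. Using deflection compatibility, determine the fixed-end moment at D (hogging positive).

M_D = 87.08 kN·m

Take the two fixed-end moments M_D, M_E as redundants; the released structure is the simple span DE.
Simple-span end rotations at D and E under the given loads:
  at D: triangular load, peak 28: w₀L³/(45EI) = 204.4/EI
  at E: triangular load, peak 28: 7w₀L³/(360EI) = 178.9/EI
  at D: point load 92.5 at a = 5.52: Pab(L + b)/(6LEI) = 140.9/EI
  at E: point load 92.5 at a = 5.52: Pab(L + a)/(6LEI) = 211.4/EI
  θ_D0 = 345.3/EI,  θ_E0 = 390.2/EI
Flexibility coefficients: a unit moment at one end gives L/(3EI) there and L/(6EI) at the far end, so f₁₁ = f₂₂ = 2.3/EI and f₁₂ = f₂₁ = 1.15/EI.
Compatibility — zero rotation at each built-in end:
  2.3 M_D + 1.15 M_E = 345.3
  1.15 M_D + 2.3 M_E = 390.2
Solving the pair gives M_D = 87.08 kN·m and M_E = 126.1 kN·m (hogging).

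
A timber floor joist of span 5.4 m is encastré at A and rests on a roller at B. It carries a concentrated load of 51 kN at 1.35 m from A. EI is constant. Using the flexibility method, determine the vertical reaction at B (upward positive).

Remove the prop at B; the released (primary) structure is a cantilever built in at A.
Deflection at B on the released cantilever, summing each load's contribution:
  point load 51 at a = 1.35: Pa²(3L − a)/(6EI) = 230/EI
Flexibility coefficient — unit upward force at B: δ_{BB} = L³/(3EI) = 52.49/EI.
Compatibility at B: δ_0 − R_B·δ_{BB} = 0, so R_B = 230/52.49 = 4.383 kN.

R_B = 4.383 kN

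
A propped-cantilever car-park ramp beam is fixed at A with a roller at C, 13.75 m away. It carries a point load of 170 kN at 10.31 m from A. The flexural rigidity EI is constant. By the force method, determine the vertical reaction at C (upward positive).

Choose R_C as the redundant. The primary structure is the cantilever fixed at A.
Deflection at C on the released cantilever, summing each load's contribution:
  point load 170 at a = 10.31: Pa²(3L − a)/(6EI) = 93183/EI
Flexibility coefficient — unit upward force at C: δ_{CC} = L³/(3EI) = 866.5/EI.
Compatibility at C: δ_0 − R_C·δ_{CC} = 0, so R_C = 93183/866.5 = 107.5 kN.

R_C = 107.5 kN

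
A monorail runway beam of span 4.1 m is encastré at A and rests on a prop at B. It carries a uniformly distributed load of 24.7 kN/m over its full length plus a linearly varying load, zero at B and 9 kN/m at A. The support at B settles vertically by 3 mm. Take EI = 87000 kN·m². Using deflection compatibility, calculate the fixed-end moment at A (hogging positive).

Remove the prop at B; the released (primary) structure is a cantilever built in at A.
Free-end deflection of the primary structure under the applied loading (downward +):
  UDL 24.7: wL⁴/(8EI) = 872.5/EI
  triangular load, peak 9 at the fixed end: w₀L⁴/(30EI) = 84.77/EI
  δ_0 = 957.2/EI
Tip deflection under a unit load at B: L³/(3EI) = 22.97/EI.
With EI = 87000 kN·m²: δ_0 = 0.011003 m and δ_{BB} = 0.000264 m/kN.
Compatibility — the beam at B must follow the support down by 0.003 m: δ_0 − R_B·δ_{BB} = 0.003, so R_B = (0.011003 − 0.003)/0.000264 = 30.31 kN.
Moment equilibrium about A: M_A = Σ(load moments about A) − R_B·L = 232.8 − 30.31×4.1 = 108.6 kN·m.

M_A = 108.6 kN·m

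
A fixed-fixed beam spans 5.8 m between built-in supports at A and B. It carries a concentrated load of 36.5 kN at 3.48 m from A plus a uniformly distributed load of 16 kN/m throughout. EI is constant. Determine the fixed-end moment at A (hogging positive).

Take the two fixed-end moments M_A, M_B as redundants; the released structure is the simple span AB.
End rotations of the released simple span under the applied load (×1/EI):
  at A: point load 36.5 at a = 3.48: Pab(L + b)/(6LEI) = 68.76/EI
  at B: point load 36.5 at a = 3.48: Pab(L + a)/(6LEI) = 78.58/EI
  at A: UDL 16: wL³/(24EI) = 130.1/EI
  at B: UDL 16: wL³/(24EI) = 130.1/EI
  θ_A0 = 198.8/EI,  θ_B0 = 208.7/EI
Flexibility coefficients: a unit moment at one end gives L/(3EI) there and L/(6EI) at the far end, so f₁₁ = f₂₂ = 1.933/EI and f₁₂ = f₂₁ = 0.9667/EI.
Compatibility — zero rotation at each built-in end:
  1.933 M_A + 0.9667 M_B = 198.8
  0.9667 M_A + 1.933 M_B = 208.7
Solving the pair gives M_A = 65.18 kN·m and M_B = 75.34 kN·m (hogging).

M_A = 65.18 kN·m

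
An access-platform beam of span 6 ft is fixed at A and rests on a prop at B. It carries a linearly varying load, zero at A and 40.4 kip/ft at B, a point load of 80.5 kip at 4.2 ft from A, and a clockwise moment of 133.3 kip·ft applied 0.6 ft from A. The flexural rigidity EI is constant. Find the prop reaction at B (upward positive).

Choose R_B as the redundant. The primary structure is the cantilever fixed at A.
Free-end deflection of the primary structure under the applied loading (downward +):
  triangular load, peak 40.4 at the free end: 11w₀L⁴/(120EI) = 4800/EI
  point load 80.5 at a = 4.2: Pa²(3L − a)/(6EI) = 3266/EI
  clockwise couple 133.3 at a = 0.6: M₀a(2L − a)/(2EI) = 455.9/EI
  δ_0 = 8521/EI
Flexibility coefficient — unit upward force at B: δ_{BB} = L³/(3EI) = 72/EI.
The prop prevents deflection at B: R_B = δ_0/δ_{BB} = 8521/72 = 118.4 kip.

R_B = 118.4 kip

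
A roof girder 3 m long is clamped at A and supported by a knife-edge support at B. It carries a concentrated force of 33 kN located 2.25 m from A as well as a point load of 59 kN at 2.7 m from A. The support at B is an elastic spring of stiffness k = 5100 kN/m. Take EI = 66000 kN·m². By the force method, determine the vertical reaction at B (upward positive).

R_B = 29.15 kN

Choose R_B as the redundant. The primary structure is the cantilever fixed at A.
Primary-structure tip deflection at B by superposition:
  point load 33 at a = 2.25: Pa²(3L − a)/(6EI) = 187.9/EI
  point load 59 at a = 2.7: Pa²(3L − a)/(6EI) = 451.6/EI
  δ_0 = 639.6/EI
Flexibility coefficient — unit upward force at B: δ_{BB} = L³/(3EI) = 9/EI.
With EI = 66000 kN·m²: δ_0 = 0.00969 m and δ_{BB} = 0.000136 m/kN.
Compatibility — the spring shortens by R_B/k under the reaction it provides: δ_0 − R_B·δ_{BB} = R_B/k. With 1/k = 0.000196 m/kN, R_B = δ_0 / (δ_{BB} + 1/k) = 0.00969 / (0.000136 + 0.000196) = 29.15 kN.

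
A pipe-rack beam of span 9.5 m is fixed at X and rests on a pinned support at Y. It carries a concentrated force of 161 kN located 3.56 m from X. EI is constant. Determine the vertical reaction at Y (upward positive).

Release the roller at Y. Primary structure: cantilever fixed at X.
Deflection at Y on the released cantilever, summing each load's contribution:
  point load 161 at a = 3.56: Pa²(3L − a)/(6EI) = 8481/EI
Flexibility coefficient — unit upward force at Y: δ_{YY} = L³/(3EI) = 285.8/EI.
Compatibility at Y: δ_0 − R_Y·δ_{YY} = 0, so R_Y = 8481/285.8 = 29.68 kN.

R_Y = 29.68 kN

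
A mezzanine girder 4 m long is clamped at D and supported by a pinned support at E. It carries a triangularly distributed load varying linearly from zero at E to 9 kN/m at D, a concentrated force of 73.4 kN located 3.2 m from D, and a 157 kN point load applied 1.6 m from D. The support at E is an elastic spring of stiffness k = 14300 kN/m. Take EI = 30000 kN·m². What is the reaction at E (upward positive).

Take the reaction at E as the redundant and release it; the primary structure is a cantilever fixed at D.
Deflection at E on the released cantilever, summing each load's contribution:
  triangular load, peak 9 at the fixed end: w₀L⁴/(30EI) = 76.8/EI
  point load 73.4 at a = 3.2: Pa²(3L − a)/(6EI) = 1102/EI
  point load 157 at a = 1.6: Pa²(3L − a)/(6EI) = 696.7/EI
  δ_0 = 1876/EI
Tip deflection under a unit load at E: L³/(3EI) = 21.33/EI.
With EI = 30000 kN·m²: δ_0 = 0.062528 m and δ_{EE} = 0.000711 m/kN.
Compatibility — the spring shortens by R_E/k under the reaction it provides: δ_0 − R_E·δ_{EE} = R_E/k. With 1/k = 0.00007 m/kN, R_E = δ_0 / (δ_{EE} + 1/k) = 0.062528 / (0.000711 + 0.00007) = 80.06 kN.

R_E = 80.06 kN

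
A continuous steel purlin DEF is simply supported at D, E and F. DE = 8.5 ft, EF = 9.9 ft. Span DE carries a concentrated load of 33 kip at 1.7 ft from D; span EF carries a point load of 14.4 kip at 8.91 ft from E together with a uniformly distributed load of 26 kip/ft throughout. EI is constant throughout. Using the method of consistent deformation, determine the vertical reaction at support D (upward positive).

Release continuity at E by inserting a hinge; the redundant is the internal moment M_E. The primary structure is two simply-supported spans DE and EF.
Rotations at E on the released spans (each span's end-slope, ×1/EI):
  span DE: point load 33 at a = 1.7: Pab(L + a)/(6LEI) = 76.3/EI
  span EF: point load 14.4 at a = 8.91: Pab(L + b)/(6LEI) = 23.29/EI
  span EF: UDL 26: wL³/(24EI) = 1051/EI
  relative rotation θ_0 = (76.3 + 1074)/EI = 1151/EI
A unit hogging moment at E produces rotation L₁/(3EI) + L₂/(3EI) = 6.133/EI.
Slope continuity at E: θ_0 = M_E·6.133/EI, so M_E = 1151/6.133 = 187.6 kip·ft (hogging).
Span DE, ΣM about D with M_E applied at E: R_E^{DE}·8.5 = 56.1 + 187.6, so R_E^{DE} = 28.67 kip and R_D = 33 − 28.67 = 4.327 kip.

R_D = 4.327 kip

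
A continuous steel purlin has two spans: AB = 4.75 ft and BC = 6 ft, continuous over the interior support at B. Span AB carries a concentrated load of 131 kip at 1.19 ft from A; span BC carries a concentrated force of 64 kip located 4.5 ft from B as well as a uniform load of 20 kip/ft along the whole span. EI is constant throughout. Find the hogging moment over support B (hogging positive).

Take M_B as the redundant. Released structure: two simple spans AB and BC with a hinge at B.
Rotations at B on the released spans (each span's end-slope, ×1/EI):
  span AB: point load 131 at a = 1.19: Pab(L + a)/(6LEI) = 115.7/EI
  span BC: point load 64 at a = 4.5: Pab(L + b)/(6LEI) = 90/EI
  span BC: UDL 20: wL³/(24EI) = 180/EI
  relative rotation θ_0 = (115.7 + 270)/EI = 385.7/EI
A unit hogging moment at B produces rotation L₁/(3EI) + L₂/(3EI) = 3.583/EI.
Compatibility: M_B·(L₁+L₂)/(3EI) = θ_0, giving M_B = 107.6 kip·ft (hogging).

M_B = 107.6 kip·ft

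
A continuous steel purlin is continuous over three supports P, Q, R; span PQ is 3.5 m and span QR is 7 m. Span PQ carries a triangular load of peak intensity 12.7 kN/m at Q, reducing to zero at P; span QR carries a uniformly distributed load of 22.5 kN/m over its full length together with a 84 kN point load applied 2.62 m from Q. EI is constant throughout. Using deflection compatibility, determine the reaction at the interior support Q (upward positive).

Release continuity at Q by inserting a hinge; the redundant is the internal moment M_Q. The primary structure is two simply-supported spans PQ and QR.
Discontinuity in slope at Q on the released structure — sum the simple-span end rotations:
  span PQ: triangular load, peak 12.7: w₀L³/(45EI) = 12.1/EI
  span QR: UDL 22.5: wL³/(24EI) = 321.6/EI
  span QR: point load 84 at a = 2.62: Pab(L + b)/(6LEI) = 261.2/EI
  relative rotation θ_0 = (12.1 + 582.7)/EI = 594.8/EI
A unit hogging moment at Q produces rotation L₁/(3EI) + L₂/(3EI) = 3.5/EI.
Slope continuity at Q: θ_0 = M_Q·3.5/EI, so M_Q = 594.8/3.5 = 170 kN·m (hogging).
Span PQ, ΣM about P with M_Q applied at Q: R_Q^{PQ}·3.5 = 51.86 + 170, so R_Q^{PQ} = 63.38 kN and R_P = 22.23 − 63.38 = -41.15 kN.
Span QR, ΣM about R: R_Q^{QR}·7 = 919.2 + 170, so R_Q^{QR} = 155.6 kN and R_R = 241.5 − 155.6 = 85.91 kN.
R_Q = 63.38 + 155.6 = 219 kN.

R_Q = 219 kN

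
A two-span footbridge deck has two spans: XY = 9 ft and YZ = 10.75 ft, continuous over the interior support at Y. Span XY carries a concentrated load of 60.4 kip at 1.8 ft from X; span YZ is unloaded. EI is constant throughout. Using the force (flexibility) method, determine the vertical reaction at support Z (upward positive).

Take M_Y as the redundant. Released structure: two simple spans XY and YZ with a hinge at Y.
Rotations at Y on the released spans (each span's end-slope, ×1/EI):
  span XY: point load 60.4 at a = 1.8: Pab(L + a)/(6LEI) = 156.6/EI
  relative rotation θ_0 = (156.6 + 0)/EI = 156.6/EI
A unit hogging moment at Y produces rotation L₁/(3EI) + L₂/(3EI) = 6.583/EI.
Compatibility: M_Y·(L₁+L₂)/(3EI) = θ_0, giving M_Y = 23.78 kip·ft (hogging).
Span YZ, ΣM about Z: R_Y^{YZ}·10.75 = 0 + 23.78, so R_Y^{YZ} = 2.212 kip and R_Z = 0 − 2.212 = -2.212 kip.

R_Z = -2.212 kip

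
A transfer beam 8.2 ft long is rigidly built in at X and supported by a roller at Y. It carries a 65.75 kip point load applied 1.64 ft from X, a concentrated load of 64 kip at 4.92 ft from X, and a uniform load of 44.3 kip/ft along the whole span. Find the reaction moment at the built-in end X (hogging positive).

Take the reaction at Y as the redundant and release it; the primary structure is a cantilever fixed at X.
Free-end deflection of the primary structure under the applied loading (downward +):
  point load 65.75 at a = 1.64: Pa²(3L − a)/(6EI) = 676.7/EI
  point load 64 at a = 4.92: Pa²(3L − a)/(6EI) = 5081/EI
  UDL 44.3: wL⁴/(8EI) = 25036/EI
  δ_0 = 30794/EI
Flexibility coefficient — unit upward force at Y: δ_{YY} = L³/(3EI) = 183.8/EI.
Compatibility at Y: δ_0 − R_Y·δ_{YY} = 0, so R_Y = 30794/183.8 = 167.6 kip.
Moment equilibrium about X: M_X = Σ(load moments about X) − R_Y·L = 1912 − 167.6×8.2 = 538.1 kip·ft.

M_X = 538.1 kip·ft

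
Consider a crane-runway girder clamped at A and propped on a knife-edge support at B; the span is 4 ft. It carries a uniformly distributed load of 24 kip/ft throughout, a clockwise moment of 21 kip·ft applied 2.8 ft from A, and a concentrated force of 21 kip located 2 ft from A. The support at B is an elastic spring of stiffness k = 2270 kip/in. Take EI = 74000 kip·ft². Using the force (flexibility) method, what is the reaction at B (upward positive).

Choose R_B as the redundant. The primary structure is the cantilever fixed at A.
Free-end deflection of the primary structure under the applied loading (downward +):
  UDL 24: wL⁴/(8EI) = 768/EI
  clockwise couple 21 at a = 2.8: M₀a(2L − a)/(2EI) = 152.9/EI
  point load 21 at a = 2: Pa²(3L − a)/(6EI) = 140/EI
  δ_0 = 1061/EI
Flexibility coefficient — unit upward force at B: δ_{BB} = L³/(3EI) = 21.33/EI.
With EI = 74000 kip·ft²: δ_0 = 0.014336 ft and δ_{BB} = 0.000288 ft/kip.
Compatibility — the spring shortens by R_B/k under the reaction it provides: δ_0 − R_B·δ_{BB} = R_B/k. With 1/k = 1/(2270×12) ft/kip = 0.000037 ft/kip, R_B = δ_0 / (δ_{BB} + 1/k) = 0.014336 / (0.000288 + 0.000037) = 44.11 kip.

R_B = 44.11 kip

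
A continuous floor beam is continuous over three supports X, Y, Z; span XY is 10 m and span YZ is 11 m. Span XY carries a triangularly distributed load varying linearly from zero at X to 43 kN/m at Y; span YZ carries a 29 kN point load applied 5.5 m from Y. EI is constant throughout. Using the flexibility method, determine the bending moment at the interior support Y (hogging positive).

M_Y = 167.8 kN·m

Release continuity at Y by inserting a hinge; the redundant is the internal moment M_Y. The primary structure is two simply-supported spans XY and YZ.
Rotations at Y on the released spans (each span's end-slope, ×1/EI):
  span XY: triangular load, peak 43: w₀L³/(45EI) = 955.6/EI
  span YZ: point load 29 at a = 5.5: Pab(L + b)/(6LEI) = 219.3/EI
  relative rotation θ_0 = (955.6 + 219.3)/EI = 1175/EI
A unit hogging moment at Y produces rotation L₁/(3EI) + L₂/(3EI) = 7/EI.
Slope continuity at Y: θ_0 = M_Y·7/EI, so M_Y = 1175/7 = 167.8 kN·m (hogging).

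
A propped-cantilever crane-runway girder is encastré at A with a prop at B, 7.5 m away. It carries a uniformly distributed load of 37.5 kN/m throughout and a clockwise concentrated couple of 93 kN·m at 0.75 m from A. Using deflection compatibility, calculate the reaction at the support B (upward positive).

R_B = 109 kN

Choose R_B as the redundant. The primary structure is the cantilever fixed at A.
Deflection at B on the released cantilever, summing each load's contribution:
  UDL 37.5: wL⁴/(8EI) = 14832/EI
  clockwise couple 93 at a = 0.75: M₀a(2L − a)/(2EI) = 497/EI
  δ_0 = 15329/EI
Tip deflection under a unit load at B: L³/(3EI) = 140.6/EI.
Compatibility at B: δ_0 − R_B·δ_{BB} = 0, so R_B = 15329/140.6 = 109 kN.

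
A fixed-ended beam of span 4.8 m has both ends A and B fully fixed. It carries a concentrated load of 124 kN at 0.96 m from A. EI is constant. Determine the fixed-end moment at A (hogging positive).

Take the two fixed-end moments M_A, M_B as redundants; the released structure is the simple span AB.
Simple-span end rotations at A and B under the given loads:
  at A: point load 124 at a = 0.96: Pab(L + b)/(6LEI) = 137.1/EI
  at B: point load 124 at a = 0.96: Pab(L + a)/(6LEI) = 91.42/EI
  θ_A0 = 137.1/EI,  θ_B0 = 91.42/EI
Flexibility coefficients: a unit moment at one end gives L/(3EI) there and L/(6EI) at the far end, so f₁₁ = f₂₂ = 1.6/EI and f₁₂ = f₂₁ = 0.8/EI.
Compatibility — zero rotation at each built-in end:
  1.6 M_A + 0.8 M_B = 137.1
  0.8 M_A + 1.6 M_B = 91.42
Solving the pair gives M_A = 76.19 kN·m and M_B = 19.05 kN·m (hogging).

M_A = 76.19 kN·m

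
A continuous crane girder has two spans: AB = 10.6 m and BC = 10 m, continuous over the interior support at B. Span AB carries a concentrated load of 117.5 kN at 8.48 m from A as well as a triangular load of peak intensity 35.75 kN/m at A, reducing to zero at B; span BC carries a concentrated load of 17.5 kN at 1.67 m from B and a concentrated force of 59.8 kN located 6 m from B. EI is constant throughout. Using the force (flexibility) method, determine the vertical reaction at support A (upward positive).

R_A = 124.1 kN

Insert a hinge at B; M_B is the redundant, and each span becomes simply supported.
Rotations at B on the released spans (each span's end-slope, ×1/EI):
  span AB: point load 117.5 at a = 8.48: Pab(L + a)/(6LEI) = 633.7/EI
  span AB: triangular load, peak 35.75: 7w₀L³/(360EI) = 827.9/EI
  span BC: point load 17.5 at a = 1.67: Pab(L + b)/(6LEI) = 74.37/EI
  span BC: point load 59.8 at a = 6: Pab(L + b)/(6LEI) = 334.9/EI
  relative rotation θ_0 = (1462 + 409.3)/EI = 1871/EI
A unit hogging moment at B produces rotation L₁/(3EI) + L₂/(3EI) = 6.867/EI.
Slope continuity at B: θ_0 = M_B·6.867/EI, so M_B = 1871/6.867 = 272.5 kN·m (hogging).
Span AB, ΣM about A with M_B applied at B: R_B^{AB}·10.6 = 1666 + 272.5, so R_B^{AB} = 182.9 kN and R_A = 307 − 182.9 = 124.1 kN.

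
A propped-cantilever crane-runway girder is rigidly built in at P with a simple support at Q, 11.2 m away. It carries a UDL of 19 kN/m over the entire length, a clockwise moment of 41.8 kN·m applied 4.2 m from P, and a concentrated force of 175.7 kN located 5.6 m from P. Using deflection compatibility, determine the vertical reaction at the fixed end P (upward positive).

Release the roller at Q. Primary structure: cantilever fixed at P.
Primary-structure tip deflection at Q by superposition:
  UDL 19: wL⁴/(8EI) = 37371/EI
  clockwise couple 41.8 at a = 4.2: M₀a(2L − a)/(2EI) = 1598/EI
  point load 175.7 at a = 5.6: Pa²(3L − a)/(6EI) = 25713/EI
  δ_0 = 64682/EI
Flexibility coefficient — unit upward force at Q: δ_{QQ} = L³/(3EI) = 468.3/EI.
The prop prevents deflection at Q: R_Q = δ_0/δ_{QQ} = 64682/468.3 = 138.1 kN.
Vertical equilibrium: R_P = ΣP − R_Q = 388.5 − 138.1 = 250.4 kN.

R_P = 250.4 kN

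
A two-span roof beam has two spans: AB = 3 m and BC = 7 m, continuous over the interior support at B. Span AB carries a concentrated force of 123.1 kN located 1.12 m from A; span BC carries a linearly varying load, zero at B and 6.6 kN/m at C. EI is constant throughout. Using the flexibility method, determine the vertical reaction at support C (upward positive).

R_C = 10.97 kN

Insert a hinge at B; M_B is the redundant, and each span becomes simply supported.
Rotations at B on the released spans (each span's end-slope, ×1/EI):
  span AB: point load 123.1 at a = 1.12: Pab(L + a)/(6LEI) = 59.33/EI
  span BC: triangular load, peak 6.6: 7w₀L³/(360EI) = 44.02/EI
  relative rotation θ_0 = (59.33 + 44.02)/EI = 103.3/EI
A unit hogging moment at B produces rotation L₁/(3EI) + L₂/(3EI) = 3.333/EI.
Slope continuity at B: θ_0 = M_B·3.333/EI, so M_B = 103.3/3.333 = 31 kN·m (hogging).
Span BC, ΣM about C: R_B^{BC}·7 = 53.9 + 31, so R_B^{BC} = 12.13 kN and R_C = 23.1 − 12.13 = 10.97 kN.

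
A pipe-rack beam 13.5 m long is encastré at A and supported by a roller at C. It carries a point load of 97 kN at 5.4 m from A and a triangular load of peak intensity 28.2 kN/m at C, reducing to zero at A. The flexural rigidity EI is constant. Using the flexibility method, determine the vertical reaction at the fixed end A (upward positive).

R_A = 162.5 kN

Choose R_C as the redundant. The primary structure is the cantilever fixed at A.
Free-end deflection of the primary structure under the applied loading (downward +):
  point load 97 at a = 5.4: Pa²(3L − a)/(6EI) = 16547/EI
  triangular load, peak 28.2 at the free end: 11w₀L⁴/(120EI) = 85861/EI
  δ_0 = 102408/EI
Tip deflection under a unit load at C: L³/(3EI) = 820.1/EI.
Compatibility at C: δ_0 − R_C·δ_{CC} = 0, so R_C = 102408/820.1 = 124.9 kN.
Vertical equilibrium: R_A = ΣP − R_C = 287.4 − 124.9 = 162.5 kN.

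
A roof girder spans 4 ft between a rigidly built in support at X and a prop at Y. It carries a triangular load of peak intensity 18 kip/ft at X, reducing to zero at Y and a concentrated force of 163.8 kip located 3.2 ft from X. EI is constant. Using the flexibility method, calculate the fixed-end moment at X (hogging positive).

M_X = 82.1 kip·ft

Choose R_Y as the redundant. The primary structure is the cantilever fixed at X.
Downward deflection at the released point Y due to the loads:
  triangular load, peak 18 at the fixed end: w₀L⁴/(30EI) = 153.6/EI
  point load 163.8 at a = 3.2: Pa²(3L − a)/(6EI) = 2460/EI
  δ_0 = 2614/EI
Tip deflection under a unit load at Y: L³/(3EI) = 21.33/EI.
Compatibility at Y: δ_0 − R_Y·δ_{YY} = 0, so R_Y = 2614/21.33 = 122.5 kip.
Moment equilibrium about X: M_X = Σ(load moments about X) − R_Y·L = 572.2 − 122.5×4 = 82.1 kip·ft.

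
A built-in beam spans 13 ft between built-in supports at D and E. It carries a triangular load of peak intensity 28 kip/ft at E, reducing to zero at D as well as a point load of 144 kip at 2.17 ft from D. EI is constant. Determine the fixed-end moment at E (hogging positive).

Take the two fixed-end moments M_D, M_E as redundants; the released structure is the simple span DE.
Simple-span end rotations at D and E under the given loads:
  at D: triangular load, peak 28: 7w₀L³/(360EI) = 1196/EI
  at E: triangular load, peak 28: w₀L³/(45EI) = 1367/EI
  at D: point load 144 at a = 2.17: Pab(L + b)/(6LEI) = 1034/EI
  at E: point load 144 at a = 2.17: Pab(L + a)/(6LEI) = 658.2/EI
  θ_D0 = 2230/EI,  θ_E0 = 2025/EI
Flexibility coefficients: a unit moment at one end gives L/(3EI) there and L/(6EI) at the far end, so f₁₁ = f₂₂ = 4.333/EI and f₁₂ = f₂₁ = 2.167/EI.
Compatibility — zero rotation at each built-in end:
  4.333 M_D + 2.167 M_E = 2230
  2.167 M_D + 4.333 M_E = 2025
Solving the pair gives M_D = 374.6 kip·ft and M_E = 280.1 kip·ft (hogging).

M_E = 280.1 kip·ft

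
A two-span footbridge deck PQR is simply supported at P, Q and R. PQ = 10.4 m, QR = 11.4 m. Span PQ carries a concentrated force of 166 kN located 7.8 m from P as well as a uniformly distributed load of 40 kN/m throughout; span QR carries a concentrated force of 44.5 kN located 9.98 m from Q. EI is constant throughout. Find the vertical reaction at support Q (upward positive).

Insert a hinge at Q; M_Q is the redundant, and each span becomes simply supported.
Discontinuity in slope at Q on the released structure — sum the simple-span end rotations:
  span PQ: point load 166 at a = 7.8: Pab(L + a)/(6LEI) = 981.9/EI
  span PQ: UDL 40: wL³/(24EI) = 1875/EI
  span QR: point load 44.5 at a = 9.98: Pab(L + b)/(6LEI) = 118.2/EI
  relative rotation θ_0 = (2857 + 118.2)/EI = 2975/EI
A unit hogging moment at Q produces rotation L₁/(3EI) + L₂/(3EI) = 7.267/EI.
Slope continuity at Q: θ_0 = M_Q·7.267/EI, so M_Q = 2975/7.267 = 409.4 kN·m (hogging).
Span PQ, ΣM about P with M_Q applied at Q: R_Q^{PQ}·10.4 = 3458 + 409.4, so R_Q^{PQ} = 371.9 kN and R_P = 582 − 371.9 = 210.1 kN.
Span QR, ΣM about R: R_Q^{QR}·11.4 = 63.19 + 409.4, so R_Q^{QR} = 41.45 kN and R_R = 44.5 − 41.45 = 3.046 kN.
R_Q = 371.9 + 41.45 = 413.3 kN.

R_Q = 413.3 kN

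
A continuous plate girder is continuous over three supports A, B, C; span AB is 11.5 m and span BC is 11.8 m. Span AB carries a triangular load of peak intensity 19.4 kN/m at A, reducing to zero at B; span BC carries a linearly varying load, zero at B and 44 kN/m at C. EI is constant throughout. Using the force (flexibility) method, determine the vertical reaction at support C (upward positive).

Take M_B as the redundant. Released structure: two simple spans AB and BC with a hinge at B.
End slopes at the hinge B, treating each span as simply supported:
  span AB: triangular load, peak 19.4: 7w₀L³/(360EI) = 573.7/EI
  span BC: triangular load, peak 44: 7w₀L³/(360EI) = 1406/EI
  relative rotation θ_0 = (573.7 + 1406)/EI = 1979/EI
A unit hogging moment at B produces rotation L₁/(3EI) + L₂/(3EI) = 7.767/EI.
Compatibility: M_B·(L₁+L₂)/(3EI) = θ_0, giving M_B = 254.9 kN·m (hogging).
Span BC, ΣM about C: R_B^{BC}·11.8 = 1021 + 254.9, so R_B^{BC} = 108.1 kN and R_C = 259.6 − 108.1 = 151.5 kN.

R_C = 151.5 kN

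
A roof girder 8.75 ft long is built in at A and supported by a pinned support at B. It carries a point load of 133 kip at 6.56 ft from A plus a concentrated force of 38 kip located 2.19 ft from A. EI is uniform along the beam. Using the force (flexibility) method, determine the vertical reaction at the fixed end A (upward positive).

Take the reaction at B as the redundant and release it; the primary structure is a cantilever fixed at A.
Primary-structure tip deflection at B by superposition:
  point load 133 at a = 6.56: Pa²(3L − a)/(6EI) = 18783/EI
  point load 38 at a = 2.19: Pa²(3L − a)/(6EI) = 730.8/EI
  δ_0 = 19513/EI
Flexibility coefficient — unit upward force at B: δ_{BB} = L³/(3EI) = 223.3/EI.
Compatibility at B: δ_0 − R_B·δ_{BB} = 0, so R_B = 19513/223.3 = 87.38 kip.
Vertical equilibrium: R_A = ΣP − R_B = 171 − 87.38 = 83.62 kip.

R_A = 83.62 kip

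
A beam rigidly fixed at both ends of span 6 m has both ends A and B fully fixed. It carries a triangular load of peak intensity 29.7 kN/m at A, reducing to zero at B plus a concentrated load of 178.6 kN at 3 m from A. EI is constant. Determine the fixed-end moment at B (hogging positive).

M_B = 169.6 kN·m

Take the two fixed-end moments M_A, M_B as redundants; the released structure is the simple span AB.
Simple-span end rotations at A and B under the given loads:
  at A: triangular load, peak 29.7: w₀L³/(45EI) = 142.6/EI
  at B: triangular load, peak 29.7: 7w₀L³/(360EI) = 124.7/EI
  at A: point load 178.6 at a = 3: Pab(L + b)/(6LEI) = 401.9/EI
  at B: point load 178.6 at a = 3: Pab(L + a)/(6LEI) = 401.9/EI
  θ_A0 = 544.4/EI,  θ_B0 = 526.6/EI
Flexibility coefficients: a unit moment at one end gives L/(3EI) there and L/(6EI) at the far end, so f₁₁ = f₂₂ = 2/EI and f₁₂ = f₂₁ = 1/EI.
Compatibility — zero rotation at each built-in end:
  2 M_A + 1 M_B = 544.4
  1 M_A + 2 M_B = 526.6
Solving the pair gives M_A = 187.4 kN·m and M_B = 169.6 kN·m (hogging).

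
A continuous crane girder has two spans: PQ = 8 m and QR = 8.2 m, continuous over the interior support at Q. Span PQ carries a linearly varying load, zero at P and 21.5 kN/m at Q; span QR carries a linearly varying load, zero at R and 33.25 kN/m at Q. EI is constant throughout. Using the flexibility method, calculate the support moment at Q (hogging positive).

M_Q = 120.7 kN·m

Insert a hinge at Q; M_Q is the redundant, and each span becomes simply supported.
Discontinuity in slope at Q on the released structure — sum the simple-span end rotations:
  span PQ: triangular load, peak 21.5: w₀L³/(45EI) = 244.6/EI
  span QR: triangular load, peak 33.25: w₀L³/(45EI) = 407.4/EI
  relative rotation θ_0 = (244.6 + 407.4)/EI = 652/EI
A unit hogging moment at Q produces rotation L₁/(3EI) + L₂/(3EI) = 5.4/EI.
Slope continuity at Q: θ_0 = M_Q·5.4/EI, so M_Q = 652/5.4 = 120.7 kN·m (hogging).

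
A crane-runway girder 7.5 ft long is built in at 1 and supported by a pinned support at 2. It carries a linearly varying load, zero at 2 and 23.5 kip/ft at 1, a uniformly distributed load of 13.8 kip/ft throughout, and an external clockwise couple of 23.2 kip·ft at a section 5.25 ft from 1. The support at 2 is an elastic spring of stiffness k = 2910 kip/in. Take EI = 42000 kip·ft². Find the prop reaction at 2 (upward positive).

R_2 = 60.15 kip

Release the roller at 2. Primary structure: cantilever fixed at 1.
Deflection at 2 on the released cantilever, summing each load's contribution:
  triangular load, peak 23.5 at the fixed end: w₀L⁴/(30EI) = 2479/EI
  UDL 13.8: wL⁴/(8EI) = 5458/EI
  clockwise couple 23.2 at a = 5.25: M₀a(2L − a)/(2EI) = 593.8/EI
  δ_0 = 8530/EI
Tip deflection under a unit load at 2: L³/(3EI) = 140.6/EI.
With EI = 42000 kip·ft²: δ_0 = 0.2031 ft and δ_{22} = 0.003348 ft/kip.
Compatibility — the spring shortens by R_2/k under the reaction it provides: δ_0 − R_2·δ_{22} = R_2/k. With 1/k = 1/(2910×12) ft/kip = 0.000029 ft/kip, R_2 = δ_0 / (δ_{22} + 1/k) = 0.2031 / (0.003348 + 0.000029) = 60.15 kip.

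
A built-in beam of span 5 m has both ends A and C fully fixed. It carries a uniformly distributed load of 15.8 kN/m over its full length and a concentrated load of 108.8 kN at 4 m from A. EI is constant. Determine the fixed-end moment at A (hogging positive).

M_A = 50.32 kN·m

Take the two fixed-end moments M_A, M_C as redundants; the released structure is the simple span AC.
End rotations of the released simple span under the applied load (×1/EI):
  at A: UDL 15.8: wL³/(24EI) = 82.29/EI
  at C: UDL 15.8: wL³/(24EI) = 82.29/EI
  at A: point load 108.8 at a = 4: Pab(L + b)/(6LEI) = 87.04/EI
  at C: point load 108.8 at a = 4: Pab(L + a)/(6LEI) = 130.6/EI
  θ_A0 = 169.3/EI,  θ_C0 = 212.9/EI
Flexibility coefficients: a unit moment at one end gives L/(3EI) there and L/(6EI) at the far end, so f₁₁ = f₂₂ = 1.667/EI and f₁₂ = f₂₁ = 0.8333/EI.
Compatibility — zero rotation at each built-in end:
  1.667 M_A + 0.8333 M_C = 169.3
  0.8333 M_A + 1.667 M_C = 212.9
Solving the pair gives M_A = 50.32 kN·m and M_C = 102.5 kN·m (hogging).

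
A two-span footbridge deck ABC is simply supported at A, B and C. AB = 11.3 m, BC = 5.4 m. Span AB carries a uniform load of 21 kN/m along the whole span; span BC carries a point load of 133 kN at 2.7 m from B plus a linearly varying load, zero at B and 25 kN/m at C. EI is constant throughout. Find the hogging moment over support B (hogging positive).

M_B = 284.1 kN·m

Take M_B as the redundant. Released structure: two simple spans AB and BC with a hinge at B.
End slopes at the hinge B, treating each span as simply supported:
  span AB: UDL 21: wL³/(24EI) = 1263/EI
  span BC: point load 133 at a = 2.7: Pab(L + b)/(6LEI) = 242.4/EI
  span BC: triangular load, peak 25: 7w₀L³/(360EI) = 76.55/EI
  relative rotation θ_0 = (1263 + 318.9)/EI = 1581/EI
A unit hogging moment at B produces rotation L₁/(3EI) + L₂/(3EI) = 5.567/EI.
Compatibility: M_B·(L₁+L₂)/(3EI) = θ_0, giving M_B = 284.1 kN·m (hogging).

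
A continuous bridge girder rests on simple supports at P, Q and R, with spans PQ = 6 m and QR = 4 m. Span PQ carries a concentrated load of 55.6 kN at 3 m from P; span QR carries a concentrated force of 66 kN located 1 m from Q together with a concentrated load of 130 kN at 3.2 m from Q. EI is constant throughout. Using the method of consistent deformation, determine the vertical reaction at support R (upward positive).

R_R = 101.8 kN

Release continuity at Q by inserting a hinge; the redundant is the internal moment M_Q. The primary structure is two simply-supported spans PQ and QR.
Discontinuity in slope at Q on the released structure — sum the simple-span end rotations:
  span PQ: point load 55.6 at a = 3: Pab(L + a)/(6LEI) = 125.1/EI
  span QR: point load 66 at a = 1: Pab(L + b)/(6LEI) = 57.75/EI
  span QR: point load 130 at a = 3.2: Pab(L + b)/(6LEI) = 66.56/EI
  relative rotation θ_0 = (125.1 + 124.3)/EI = 249.4/EI
A unit hogging moment at Q produces rotation L₁/(3EI) + L₂/(3EI) = 3.333/EI.
Compatibility: M_Q·(L₁+L₂)/(3EI) = θ_0, giving M_Q = 74.82 kN·m (hogging).
Span QR, ΣM about R: R_Q^{QR}·4 = 302 + 74.82, so R_Q^{QR} = 94.21 kN and R_R = 196 − 94.21 = 101.8 kN.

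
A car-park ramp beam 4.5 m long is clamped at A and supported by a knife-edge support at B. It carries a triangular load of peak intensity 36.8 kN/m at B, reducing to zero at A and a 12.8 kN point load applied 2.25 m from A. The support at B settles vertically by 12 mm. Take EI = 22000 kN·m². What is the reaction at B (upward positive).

R_B = 40.85 kN

Take the reaction at B as the redundant and release it; the primary structure is a cantilever fixed at A.
Free-end deflection of the primary structure under the applied loading (downward +):
  triangular load, peak 36.8 at the free end: 11w₀L⁴/(120EI) = 1383/EI
  point load 12.8 at a = 2.25: Pa²(3L − a)/(6EI) = 121.5/EI
  δ_0 = 1505/EI
Flexibility coefficient — unit upward force at B: δ_{BB} = L³/(3EI) = 30.38/EI.
With EI = 22000 kN·m²: δ_0 = 0.068399 m and δ_{BB} = 0.001381 m/kN.
Compatibility — the beam at B must follow the support down by 0.012 m: δ_0 − R_B·δ_{BB} = 0.012, so R_B = (0.068399 − 0.012)/0.001381 = 40.85 kN.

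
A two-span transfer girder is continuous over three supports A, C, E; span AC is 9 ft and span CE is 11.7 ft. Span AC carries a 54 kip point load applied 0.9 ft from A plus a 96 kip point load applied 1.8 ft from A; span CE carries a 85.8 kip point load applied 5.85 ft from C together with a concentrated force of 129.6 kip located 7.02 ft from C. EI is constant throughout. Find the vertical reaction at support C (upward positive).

Release continuity at C by inserting a hinge; the redundant is the internal moment M_C. The primary structure is two simply-supported spans AC and CE.
Rotations at C on the released spans (each span's end-slope, ×1/EI):
  span AC: point load 54 at a = 0.9: Pab(L + a)/(6LEI) = 72.17/EI
  span AC: point load 96 at a = 1.8: Pab(L + a)/(6LEI) = 248.8/EI
  span CE: point load 85.8 at a = 5.85: Pab(L + b)/(6LEI) = 734.1/EI
  span CE: point load 129.6 at a = 7.02: Pab(L + b)/(6LEI) = 993.5/EI
  relative rotation θ_0 = (321 + 1728)/EI = 2049/EI
A unit hogging moment at C produces rotation L₁/(3EI) + L₂/(3EI) = 6.9/EI.
Slope continuity at C: θ_0 = M_C·6.9/EI, so M_C = 2049/6.9 = 296.9 kip·ft (hogging).
Span AC, ΣM about A with M_C applied at C: R_C^{AC}·9 = 221.4 + 296.9, so R_C^{AC} = 57.59 kip and R_A = 150 − 57.59 = 92.41 kip.
Span CE, ΣM about E: R_C^{CE}·11.7 = 1108 + 296.9, so R_C^{CE} = 120.1 kip and R_E = 215.4 − 120.1 = 95.28 kip.
R_C = 57.59 + 120.1 = 177.7 kip.

R_C = 177.7 kip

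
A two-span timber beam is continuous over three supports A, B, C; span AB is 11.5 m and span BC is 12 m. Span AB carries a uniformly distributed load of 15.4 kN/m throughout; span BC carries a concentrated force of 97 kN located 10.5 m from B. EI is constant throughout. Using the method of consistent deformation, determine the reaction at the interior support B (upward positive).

Take M_B as the redundant. Released structure: two simple spans AB and BC with a hinge at B.
Rotations at B on the released spans (each span's end-slope, ×1/EI):
  span AB: UDL 15.4: wL³/(24EI) = 975.9/EI
  span BC: point load 97 at a = 10.5: Pab(L + b)/(6LEI) = 286.5/EI
  relative rotation θ_0 = (975.9 + 286.5)/EI = 1262/EI
A unit hogging moment at B produces rotation L₁/(3EI) + L₂/(3EI) = 7.833/EI.
Compatibility: M_B·(L₁+L₂)/(3EI) = θ_0, giving M_B = 161.2 kN·m (hogging).
Span AB, ΣM about A with M_B applied at B: R_B^{AB}·11.5 = 1018 + 161.2, so R_B^{AB} = 102.6 kN and R_A = 177.1 − 102.6 = 74.54 kN.
Span BC, ΣM about C: R_B^{BC}·12 = 145.5 + 161.2, so R_B^{BC} = 25.55 kN and R_C = 97 − 25.55 = 71.45 kN.
R_B = 102.6 + 25.55 = 128.1 kN.

R_B = 128.1 kN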